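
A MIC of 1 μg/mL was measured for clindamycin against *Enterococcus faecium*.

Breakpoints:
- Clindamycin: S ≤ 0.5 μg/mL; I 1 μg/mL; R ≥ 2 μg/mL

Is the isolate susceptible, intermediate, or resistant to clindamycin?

Clindamycin 1 μg/mL: = 1 μg/mL ⇒ Intermediate

I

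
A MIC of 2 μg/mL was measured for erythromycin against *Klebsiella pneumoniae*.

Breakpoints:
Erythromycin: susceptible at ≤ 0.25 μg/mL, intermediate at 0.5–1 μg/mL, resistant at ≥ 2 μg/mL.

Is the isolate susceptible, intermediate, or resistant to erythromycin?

Erythromycin (2 μg/mL) ≥ 2 μg/mL → Resistant

R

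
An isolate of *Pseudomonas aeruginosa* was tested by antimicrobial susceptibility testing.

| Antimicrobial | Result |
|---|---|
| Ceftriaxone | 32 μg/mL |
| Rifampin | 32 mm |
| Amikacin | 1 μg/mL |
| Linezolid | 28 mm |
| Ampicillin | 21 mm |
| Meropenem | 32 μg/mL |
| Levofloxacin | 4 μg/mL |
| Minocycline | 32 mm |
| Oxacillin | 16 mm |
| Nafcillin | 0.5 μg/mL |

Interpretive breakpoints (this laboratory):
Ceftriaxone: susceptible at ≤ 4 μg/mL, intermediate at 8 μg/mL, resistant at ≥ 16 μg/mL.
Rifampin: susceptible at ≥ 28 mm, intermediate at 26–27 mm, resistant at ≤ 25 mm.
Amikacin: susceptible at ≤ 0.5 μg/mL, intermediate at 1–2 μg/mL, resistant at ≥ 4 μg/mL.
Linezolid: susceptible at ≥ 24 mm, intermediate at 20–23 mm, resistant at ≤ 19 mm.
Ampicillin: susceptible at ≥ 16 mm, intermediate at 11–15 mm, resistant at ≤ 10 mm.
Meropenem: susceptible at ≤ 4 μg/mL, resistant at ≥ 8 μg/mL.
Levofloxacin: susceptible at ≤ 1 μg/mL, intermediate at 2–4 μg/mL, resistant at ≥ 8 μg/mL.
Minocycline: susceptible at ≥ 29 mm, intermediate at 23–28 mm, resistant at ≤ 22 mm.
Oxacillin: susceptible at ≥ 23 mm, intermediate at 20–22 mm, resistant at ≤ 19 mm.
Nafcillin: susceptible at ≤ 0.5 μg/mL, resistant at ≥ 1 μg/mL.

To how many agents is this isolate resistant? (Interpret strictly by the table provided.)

Ceftriaxone (32 μg/mL) ≥ 16 μg/mL — Resistant
Rifampin: 32 mm is ≥ 28 mm → Susceptible
Amikacin: 1 μg/mL is in 1–2 μg/mL ⇒ Intermediate
Linezolid 28 mm: ≥ 24 mm — S
Ampicillin 21 mm: ≥ 16 mm → S
Meropenem: 32 μg/mL is ≥ 8 μg/mL — Resistant
Levofloxacin: 4 μg/mL is in 2–4 μg/mL ⇒ intermediate
Minocycline: 32 mm is ≥ 29 mm ⇒ susceptible
Oxacillin 16 mm: ≤ 19 mm → resistant
Nafcillin: 0.5 μg/mL is ≤ 0.5 μg/mL ⇒ Susceptible
Resistant: 3

3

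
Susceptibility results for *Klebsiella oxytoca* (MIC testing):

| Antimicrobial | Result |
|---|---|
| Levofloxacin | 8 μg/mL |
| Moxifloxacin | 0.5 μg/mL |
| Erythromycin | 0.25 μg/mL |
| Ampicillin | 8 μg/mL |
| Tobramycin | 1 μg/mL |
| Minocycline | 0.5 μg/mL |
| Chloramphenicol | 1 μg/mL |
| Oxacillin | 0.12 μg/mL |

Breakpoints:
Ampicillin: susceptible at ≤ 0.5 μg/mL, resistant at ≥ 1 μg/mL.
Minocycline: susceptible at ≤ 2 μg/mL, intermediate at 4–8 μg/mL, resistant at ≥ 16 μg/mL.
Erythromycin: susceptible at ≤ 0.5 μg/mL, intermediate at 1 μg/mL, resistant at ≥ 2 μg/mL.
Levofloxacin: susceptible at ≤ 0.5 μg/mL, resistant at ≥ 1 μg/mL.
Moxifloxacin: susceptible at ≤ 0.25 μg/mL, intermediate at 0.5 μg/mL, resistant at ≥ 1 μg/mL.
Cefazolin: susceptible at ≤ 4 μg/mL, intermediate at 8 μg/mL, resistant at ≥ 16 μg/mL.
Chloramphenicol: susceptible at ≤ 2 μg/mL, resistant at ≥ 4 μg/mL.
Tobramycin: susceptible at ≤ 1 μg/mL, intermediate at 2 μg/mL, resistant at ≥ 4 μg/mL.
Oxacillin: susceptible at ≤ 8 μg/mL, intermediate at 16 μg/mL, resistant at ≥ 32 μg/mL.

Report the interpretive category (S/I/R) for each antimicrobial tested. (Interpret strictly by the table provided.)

R, I, S, R, S, S, S, S

Levofloxacin (8 μg/mL) ≥ 1 μg/mL ⇒ R
Moxifloxacin (0.5 μg/mL) = 0.5 μg/mL ⇒ Intermediate
Erythromycin 0.25 μg/mL: ≤ 0.5 μg/mL → susceptible
Ampicillin 8 μg/mL: ≥ 1 μg/mL — resistant
Tobramycin 1 μg/mL: ≤ 1 μg/mL ⇒ S
Minocycline: 0.5 μg/mL is ≤ 2 μg/mL — susceptible
Chloramphenicol: 1 μg/mL is ≤ 2 μg/mL — S
Oxacillin (0.12 μg/mL) ≤ 8 μg/mL ⇒ Susceptible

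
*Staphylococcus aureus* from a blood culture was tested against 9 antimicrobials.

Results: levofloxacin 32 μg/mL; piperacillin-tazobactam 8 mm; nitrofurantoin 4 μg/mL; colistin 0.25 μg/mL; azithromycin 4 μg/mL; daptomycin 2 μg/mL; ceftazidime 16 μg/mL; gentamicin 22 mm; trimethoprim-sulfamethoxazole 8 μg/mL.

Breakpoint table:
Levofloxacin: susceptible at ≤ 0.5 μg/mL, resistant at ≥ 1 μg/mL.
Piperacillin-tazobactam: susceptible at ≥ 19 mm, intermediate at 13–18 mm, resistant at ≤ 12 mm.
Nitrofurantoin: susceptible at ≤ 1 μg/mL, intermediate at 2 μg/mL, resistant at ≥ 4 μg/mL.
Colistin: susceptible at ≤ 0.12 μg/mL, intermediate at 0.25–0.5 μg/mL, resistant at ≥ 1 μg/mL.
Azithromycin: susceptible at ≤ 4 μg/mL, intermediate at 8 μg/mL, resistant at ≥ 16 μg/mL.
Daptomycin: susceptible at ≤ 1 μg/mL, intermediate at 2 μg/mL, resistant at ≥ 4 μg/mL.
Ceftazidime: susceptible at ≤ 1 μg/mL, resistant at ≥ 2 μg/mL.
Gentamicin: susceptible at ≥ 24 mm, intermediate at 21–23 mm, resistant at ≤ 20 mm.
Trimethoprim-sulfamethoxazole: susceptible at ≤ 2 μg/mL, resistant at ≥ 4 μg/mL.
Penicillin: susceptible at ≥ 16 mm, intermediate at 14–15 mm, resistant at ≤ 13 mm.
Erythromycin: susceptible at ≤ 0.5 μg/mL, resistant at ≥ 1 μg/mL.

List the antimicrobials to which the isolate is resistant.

levofloxacin, piperacillin-tazobactam, nitrofurantoin, ceftazidime, trimethoprim-sulfamethoxazole

Levofloxacin: 32 μg/mL is ≥ 1 μg/mL → R
Piperacillin-tazobactam 8 mm: ≤ 12 mm — resistant
Nitrofurantoin: 4 μg/mL is ≥ 4 μg/mL → R
Colistin: 0.25 μg/mL is in 0.25–0.5 μg/mL — Intermediate
Azithromycin: 4 μg/mL is ≤ 4 μg/mL → S
Daptomycin 2 μg/mL: = 2 μg/mL — I
Ceftazidime 16 μg/mL: ≥ 2 μg/mL — R
Gentamicin: 22 mm is in 21–23 mm → Intermediate
Trimethoprim-sulfamethoxazole 8 μg/mL: ≥ 4 μg/mL — Resistant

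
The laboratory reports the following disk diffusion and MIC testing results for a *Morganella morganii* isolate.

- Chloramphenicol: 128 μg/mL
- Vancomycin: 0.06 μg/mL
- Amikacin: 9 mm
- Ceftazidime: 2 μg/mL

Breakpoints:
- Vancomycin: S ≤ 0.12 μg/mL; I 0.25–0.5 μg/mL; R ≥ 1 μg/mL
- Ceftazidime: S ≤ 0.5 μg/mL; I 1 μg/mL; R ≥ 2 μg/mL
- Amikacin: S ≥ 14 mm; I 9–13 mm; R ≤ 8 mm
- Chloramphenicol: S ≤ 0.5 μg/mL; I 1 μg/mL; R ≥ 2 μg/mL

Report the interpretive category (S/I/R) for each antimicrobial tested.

R, S, I, R

Chloramphenicol (128 μg/mL) ≥ 2 μg/mL ⇒ Resistant
Vancomycin: 0.06 μg/mL is ≤ 0.12 μg/mL — Susceptible
Amikacin: 9 mm is in 9–13 mm ⇒ Intermediate
Ceftazidime 2 μg/mL: ≥ 2 μg/mL — Resistant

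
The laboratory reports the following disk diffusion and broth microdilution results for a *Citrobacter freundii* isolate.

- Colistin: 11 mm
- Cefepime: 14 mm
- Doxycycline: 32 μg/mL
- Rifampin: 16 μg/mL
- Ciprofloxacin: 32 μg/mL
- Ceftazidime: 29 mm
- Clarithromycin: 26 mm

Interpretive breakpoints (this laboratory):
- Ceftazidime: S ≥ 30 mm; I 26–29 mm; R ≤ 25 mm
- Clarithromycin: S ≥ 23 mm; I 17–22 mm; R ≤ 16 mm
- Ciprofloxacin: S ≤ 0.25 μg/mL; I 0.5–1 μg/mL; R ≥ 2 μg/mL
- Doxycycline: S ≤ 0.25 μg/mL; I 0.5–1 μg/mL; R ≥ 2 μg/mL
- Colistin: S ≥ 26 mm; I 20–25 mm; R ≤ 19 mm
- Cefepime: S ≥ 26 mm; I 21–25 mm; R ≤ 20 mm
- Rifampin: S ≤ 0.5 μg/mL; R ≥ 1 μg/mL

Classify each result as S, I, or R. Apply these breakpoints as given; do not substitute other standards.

Colistin (11 mm) ≤ 19 mm → R
Cefepime 14 mm: ≤ 20 mm → resistant
Doxycycline: 32 μg/mL is ≥ 2 μg/mL → resistant
Rifampin 16 μg/mL: ≥ 1 μg/mL → R
Ciprofloxacin: 32 μg/mL is ≥ 2 μg/mL → resistant
Ceftazidime (29 mm) in 26–29 mm ⇒ I
Clarithromycin: 26 mm is ≥ 23 mm — S

R, R, R, R, R, I, S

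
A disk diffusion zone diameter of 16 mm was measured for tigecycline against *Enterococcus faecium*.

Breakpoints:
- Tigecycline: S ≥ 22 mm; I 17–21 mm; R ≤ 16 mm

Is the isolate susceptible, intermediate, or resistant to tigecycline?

Resistant

Tigecycline: 16 mm is ≤ 16 mm — R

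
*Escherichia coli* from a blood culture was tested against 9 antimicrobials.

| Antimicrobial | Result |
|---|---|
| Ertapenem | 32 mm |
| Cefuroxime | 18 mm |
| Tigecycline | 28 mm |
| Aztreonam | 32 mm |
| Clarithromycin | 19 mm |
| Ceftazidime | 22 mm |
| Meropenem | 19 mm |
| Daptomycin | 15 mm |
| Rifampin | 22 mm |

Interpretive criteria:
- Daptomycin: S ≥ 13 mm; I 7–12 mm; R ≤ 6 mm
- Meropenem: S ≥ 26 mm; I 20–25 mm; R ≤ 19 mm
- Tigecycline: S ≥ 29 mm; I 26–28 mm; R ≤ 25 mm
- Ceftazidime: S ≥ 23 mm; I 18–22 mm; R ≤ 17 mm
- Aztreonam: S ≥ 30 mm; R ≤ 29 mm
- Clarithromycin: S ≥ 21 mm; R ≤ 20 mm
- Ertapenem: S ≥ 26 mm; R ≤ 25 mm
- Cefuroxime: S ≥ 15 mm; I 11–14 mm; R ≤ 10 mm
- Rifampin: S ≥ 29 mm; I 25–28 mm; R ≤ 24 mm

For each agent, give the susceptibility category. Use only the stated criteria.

Ertapenem (32 mm) ≥ 26 mm → Susceptible
Cefuroxime: 18 mm is ≥ 15 mm ⇒ susceptible
Tigecycline: 28 mm is in 26–28 mm → intermediate
Aztreonam 32 mm: ≥ 30 mm ⇒ Susceptible
Clarithromycin (19 mm) ≤ 20 mm → R
Ceftazidime (22 mm) in 18–22 mm → intermediate
Meropenem 19 mm: ≤ 19 mm — resistant
Daptomycin: 15 mm is ≥ 13 mm — susceptible
Rifampin: 22 mm is ≤ 24 mm — R

S, S, I, S, R, I, R, S, R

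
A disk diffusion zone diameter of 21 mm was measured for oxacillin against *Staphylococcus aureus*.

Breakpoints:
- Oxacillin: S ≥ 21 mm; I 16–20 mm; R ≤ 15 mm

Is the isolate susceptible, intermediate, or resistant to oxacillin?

S

Oxacillin (21 mm) ≥ 21 mm — Susceptible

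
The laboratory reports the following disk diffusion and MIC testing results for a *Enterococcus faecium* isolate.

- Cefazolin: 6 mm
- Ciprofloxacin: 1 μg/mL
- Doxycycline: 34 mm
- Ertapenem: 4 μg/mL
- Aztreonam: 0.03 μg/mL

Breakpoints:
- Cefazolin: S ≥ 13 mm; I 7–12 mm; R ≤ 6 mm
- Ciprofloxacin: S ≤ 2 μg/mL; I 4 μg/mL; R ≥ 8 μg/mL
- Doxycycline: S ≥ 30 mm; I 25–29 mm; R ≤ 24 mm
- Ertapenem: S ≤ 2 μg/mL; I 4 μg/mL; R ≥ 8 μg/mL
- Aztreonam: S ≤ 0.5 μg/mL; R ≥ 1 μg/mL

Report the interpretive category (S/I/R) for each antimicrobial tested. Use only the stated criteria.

R, S, S, I, S

Cefazolin: 6 mm is ≤ 6 mm → resistant
Ciprofloxacin 1 μg/mL: ≤ 2 μg/mL ⇒ S
Doxycycline: 34 mm is ≥ 30 mm — susceptible
Ertapenem 4 μg/mL: = 4 μg/mL — Intermediate
Aztreonam: 0.03 μg/mL is ≤ 0.5 μg/mL — Susceptible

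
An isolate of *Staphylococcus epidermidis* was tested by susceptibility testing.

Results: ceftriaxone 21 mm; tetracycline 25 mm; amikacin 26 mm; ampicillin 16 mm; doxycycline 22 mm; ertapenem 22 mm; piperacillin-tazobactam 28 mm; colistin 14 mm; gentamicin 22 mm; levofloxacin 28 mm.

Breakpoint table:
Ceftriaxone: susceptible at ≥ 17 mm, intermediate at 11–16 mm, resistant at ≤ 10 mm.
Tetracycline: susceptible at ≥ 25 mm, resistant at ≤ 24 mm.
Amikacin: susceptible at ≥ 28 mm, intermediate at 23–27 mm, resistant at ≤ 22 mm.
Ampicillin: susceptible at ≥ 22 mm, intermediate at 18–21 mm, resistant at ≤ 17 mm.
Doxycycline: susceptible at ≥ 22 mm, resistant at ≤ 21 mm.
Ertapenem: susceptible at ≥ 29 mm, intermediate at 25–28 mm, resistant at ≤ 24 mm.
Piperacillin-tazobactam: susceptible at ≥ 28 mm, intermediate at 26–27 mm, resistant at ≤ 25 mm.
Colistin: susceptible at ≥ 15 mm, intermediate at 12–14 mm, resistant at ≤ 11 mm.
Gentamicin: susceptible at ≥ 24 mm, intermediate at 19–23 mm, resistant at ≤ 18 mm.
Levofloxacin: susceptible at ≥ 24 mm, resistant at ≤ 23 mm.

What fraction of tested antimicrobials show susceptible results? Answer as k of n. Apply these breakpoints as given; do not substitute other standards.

Ceftriaxone 21 mm: ≥ 17 mm → Susceptible
Tetracycline: 25 mm is ≥ 25 mm → S
Amikacin (26 mm) in 23–27 mm — intermediate
Ampicillin 16 mm: ≤ 17 mm ⇒ Resistant
Doxycycline 22 mm: ≥ 22 mm → Susceptible
Ertapenem: 22 mm is ≤ 24 mm → resistant
Piperacillin-tazobactam: 28 mm is ≥ 28 mm ⇒ S
Colistin (14 mm) in 12–14 mm → Intermediate
Gentamicin: 22 mm is in 19–23 mm — intermediate
Levofloxacin: 28 mm is ≥ 24 mm — S
Susceptible: 5/10

5 of 10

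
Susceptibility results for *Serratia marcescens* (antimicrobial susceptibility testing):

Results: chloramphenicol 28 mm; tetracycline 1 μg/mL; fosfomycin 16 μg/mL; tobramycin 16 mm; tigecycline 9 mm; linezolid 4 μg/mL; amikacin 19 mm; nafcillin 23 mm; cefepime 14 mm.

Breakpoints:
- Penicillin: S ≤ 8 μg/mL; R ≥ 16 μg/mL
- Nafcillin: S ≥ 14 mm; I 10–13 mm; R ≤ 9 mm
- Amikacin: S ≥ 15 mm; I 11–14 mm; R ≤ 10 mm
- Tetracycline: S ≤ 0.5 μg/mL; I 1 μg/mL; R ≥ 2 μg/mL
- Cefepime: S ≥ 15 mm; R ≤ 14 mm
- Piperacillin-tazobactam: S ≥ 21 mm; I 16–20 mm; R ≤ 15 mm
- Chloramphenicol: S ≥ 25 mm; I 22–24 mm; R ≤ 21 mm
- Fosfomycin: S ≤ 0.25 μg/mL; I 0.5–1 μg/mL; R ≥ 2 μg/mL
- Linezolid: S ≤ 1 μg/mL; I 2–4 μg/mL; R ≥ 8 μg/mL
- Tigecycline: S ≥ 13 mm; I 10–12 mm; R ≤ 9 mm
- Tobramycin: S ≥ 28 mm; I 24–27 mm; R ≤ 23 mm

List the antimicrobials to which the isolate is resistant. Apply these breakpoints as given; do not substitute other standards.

fosfomycin, tobramycin, tigecycline, cefepime

Chloramphenicol (28 mm) ≥ 25 mm → S
Tetracycline: 1 μg/mL is = 1 μg/mL ⇒ intermediate
Fosfomycin: 16 μg/mL is ≥ 2 μg/mL → resistant
Tobramycin: 16 mm is ≤ 23 mm — resistant
Tigecycline (9 mm) ≤ 9 mm — R
Linezolid (4 μg/mL) in 2–4 μg/mL ⇒ Intermediate
Amikacin: 19 mm is ≥ 15 mm → Susceptible
Nafcillin 23 mm: ≥ 14 mm ⇒ susceptible
Cefepime: 14 mm is ≤ 14 mm → Resistant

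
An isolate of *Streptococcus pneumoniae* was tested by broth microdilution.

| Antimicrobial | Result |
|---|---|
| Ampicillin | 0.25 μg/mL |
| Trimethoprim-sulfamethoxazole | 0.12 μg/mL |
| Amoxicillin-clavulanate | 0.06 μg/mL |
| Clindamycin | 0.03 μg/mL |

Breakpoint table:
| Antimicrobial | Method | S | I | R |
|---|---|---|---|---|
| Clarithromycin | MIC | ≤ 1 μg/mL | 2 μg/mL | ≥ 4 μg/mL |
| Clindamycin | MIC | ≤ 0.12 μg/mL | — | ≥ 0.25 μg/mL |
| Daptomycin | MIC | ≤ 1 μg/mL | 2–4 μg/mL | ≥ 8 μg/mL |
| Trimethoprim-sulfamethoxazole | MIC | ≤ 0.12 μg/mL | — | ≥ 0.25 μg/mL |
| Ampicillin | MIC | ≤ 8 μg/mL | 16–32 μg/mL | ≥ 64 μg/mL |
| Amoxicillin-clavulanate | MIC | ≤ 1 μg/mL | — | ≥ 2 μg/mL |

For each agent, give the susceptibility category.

Ampicillin (0.25 μg/mL) ≤ 8 μg/mL → susceptible
Trimethoprim-sulfamethoxazole 0.12 μg/mL: ≤ 0.12 μg/mL — Susceptible
Amoxicillin-clavulanate 0.06 μg/mL: ≤ 1 μg/mL — Susceptible
Clindamycin (0.03 μg/mL) ≤ 0.12 μg/mL — S

S, S, S, S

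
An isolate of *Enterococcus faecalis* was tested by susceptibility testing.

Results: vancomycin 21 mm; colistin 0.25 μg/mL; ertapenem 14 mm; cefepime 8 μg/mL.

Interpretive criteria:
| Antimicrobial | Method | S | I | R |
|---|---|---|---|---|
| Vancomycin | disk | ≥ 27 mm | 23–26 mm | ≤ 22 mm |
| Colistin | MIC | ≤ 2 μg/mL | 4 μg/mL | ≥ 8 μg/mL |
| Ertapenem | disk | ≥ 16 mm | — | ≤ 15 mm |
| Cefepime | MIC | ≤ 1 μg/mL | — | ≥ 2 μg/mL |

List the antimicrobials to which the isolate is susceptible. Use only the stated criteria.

colistin

Vancomycin 21 mm: ≤ 22 mm — resistant
Colistin: 0.25 μg/mL is ≤ 2 μg/mL — S
Ertapenem: 14 mm is ≤ 15 mm → resistant
Cefepime (8 μg/mL) ≥ 2 μg/mL → Resistant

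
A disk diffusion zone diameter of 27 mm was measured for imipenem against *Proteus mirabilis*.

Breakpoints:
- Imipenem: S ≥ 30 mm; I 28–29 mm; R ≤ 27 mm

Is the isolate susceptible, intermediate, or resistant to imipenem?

R

Imipenem: 27 mm is ≤ 27 mm → R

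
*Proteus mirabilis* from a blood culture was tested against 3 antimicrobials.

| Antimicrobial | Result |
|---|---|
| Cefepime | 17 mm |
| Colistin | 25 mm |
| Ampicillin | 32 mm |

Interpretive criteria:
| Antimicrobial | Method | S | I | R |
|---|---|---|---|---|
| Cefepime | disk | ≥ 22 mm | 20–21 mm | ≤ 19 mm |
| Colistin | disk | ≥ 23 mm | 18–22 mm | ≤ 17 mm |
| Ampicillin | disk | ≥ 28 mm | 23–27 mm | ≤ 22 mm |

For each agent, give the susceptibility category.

Cefepime: 17 mm is ≤ 19 mm — R
Colistin (25 mm) ≥ 23 mm — susceptible
Ampicillin (32 mm) ≥ 28 mm — susceptible

R, S, S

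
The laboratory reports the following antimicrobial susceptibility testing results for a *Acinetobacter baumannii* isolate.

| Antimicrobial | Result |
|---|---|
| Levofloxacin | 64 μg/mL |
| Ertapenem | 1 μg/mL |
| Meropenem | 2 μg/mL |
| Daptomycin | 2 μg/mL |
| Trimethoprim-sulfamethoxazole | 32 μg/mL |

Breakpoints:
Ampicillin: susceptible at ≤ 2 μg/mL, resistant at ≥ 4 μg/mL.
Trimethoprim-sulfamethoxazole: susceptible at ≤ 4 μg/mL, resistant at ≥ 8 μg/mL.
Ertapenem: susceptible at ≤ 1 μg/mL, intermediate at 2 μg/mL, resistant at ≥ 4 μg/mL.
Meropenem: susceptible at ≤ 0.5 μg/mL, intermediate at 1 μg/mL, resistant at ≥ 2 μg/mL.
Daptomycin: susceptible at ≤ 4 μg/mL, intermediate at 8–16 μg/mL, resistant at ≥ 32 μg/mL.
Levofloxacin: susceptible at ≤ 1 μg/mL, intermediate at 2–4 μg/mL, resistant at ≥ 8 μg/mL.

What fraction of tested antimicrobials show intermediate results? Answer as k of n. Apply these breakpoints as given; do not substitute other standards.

Levofloxacin (64 μg/mL) ≥ 8 μg/mL → resistant
Ertapenem 1 μg/mL: ≤ 1 μg/mL ⇒ S
Meropenem: 2 μg/mL is ≥ 2 μg/mL ⇒ Resistant
Daptomycin (2 μg/mL) ≤ 4 μg/mL — Susceptible
Trimethoprim-sulfamethoxazole: 32 μg/mL is ≥ 8 μg/mL — resistant
Intermediate: 0/5

0 of 5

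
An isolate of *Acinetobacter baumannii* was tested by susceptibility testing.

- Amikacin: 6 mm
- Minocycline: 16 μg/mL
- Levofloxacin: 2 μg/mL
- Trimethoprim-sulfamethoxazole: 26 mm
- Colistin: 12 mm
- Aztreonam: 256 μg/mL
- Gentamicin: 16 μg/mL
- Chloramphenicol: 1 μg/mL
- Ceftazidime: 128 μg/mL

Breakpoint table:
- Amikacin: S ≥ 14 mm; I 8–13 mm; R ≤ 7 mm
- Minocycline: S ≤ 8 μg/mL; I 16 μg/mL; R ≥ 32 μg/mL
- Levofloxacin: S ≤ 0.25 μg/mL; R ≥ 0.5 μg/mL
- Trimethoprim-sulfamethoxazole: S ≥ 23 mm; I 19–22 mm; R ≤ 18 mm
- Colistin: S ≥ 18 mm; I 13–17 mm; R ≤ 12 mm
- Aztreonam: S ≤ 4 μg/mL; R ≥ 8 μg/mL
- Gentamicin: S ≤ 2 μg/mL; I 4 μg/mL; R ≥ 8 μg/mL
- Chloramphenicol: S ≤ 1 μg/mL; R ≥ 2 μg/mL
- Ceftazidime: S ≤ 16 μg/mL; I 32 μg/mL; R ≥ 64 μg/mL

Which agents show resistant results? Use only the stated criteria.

Amikacin 6 mm: ≤ 7 mm — R
Minocycline (16 μg/mL) = 16 μg/mL — intermediate
Levofloxacin (2 μg/mL) ≥ 0.5 μg/mL → resistant
Trimethoprim-sulfamethoxazole 26 mm: ≥ 23 mm — Susceptible
Colistin (12 mm) ≤ 12 mm — R
Aztreonam (256 μg/mL) ≥ 8 μg/mL → Resistant
Gentamicin (16 μg/mL) ≥ 8 μg/mL → Resistant
Chloramphenicol: 1 μg/mL is ≤ 1 μg/mL ⇒ susceptible
Ceftazidime: 128 μg/mL is ≥ 64 μg/mL ⇒ R

amikacin, levofloxacin, colistin, aztreonam, gentamicin, ceftazidime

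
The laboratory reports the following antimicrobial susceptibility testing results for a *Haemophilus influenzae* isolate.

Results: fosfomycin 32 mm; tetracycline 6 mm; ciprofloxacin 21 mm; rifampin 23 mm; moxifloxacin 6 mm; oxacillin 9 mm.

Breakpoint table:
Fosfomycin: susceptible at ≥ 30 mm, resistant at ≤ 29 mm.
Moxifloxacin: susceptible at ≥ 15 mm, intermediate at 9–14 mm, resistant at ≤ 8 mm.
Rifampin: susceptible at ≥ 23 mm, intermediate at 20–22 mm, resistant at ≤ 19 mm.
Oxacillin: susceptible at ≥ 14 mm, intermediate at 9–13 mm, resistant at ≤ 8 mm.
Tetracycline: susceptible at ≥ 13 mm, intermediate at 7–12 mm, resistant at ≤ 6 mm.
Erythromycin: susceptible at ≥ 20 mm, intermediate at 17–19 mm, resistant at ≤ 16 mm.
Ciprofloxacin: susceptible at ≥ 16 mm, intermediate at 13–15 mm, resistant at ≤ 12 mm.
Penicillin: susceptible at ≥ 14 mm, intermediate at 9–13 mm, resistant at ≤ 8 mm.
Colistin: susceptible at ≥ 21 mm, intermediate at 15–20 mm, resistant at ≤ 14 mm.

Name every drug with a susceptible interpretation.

Fosfomycin: 32 mm is ≥ 30 mm ⇒ Susceptible
Tetracycline (6 mm) ≤ 6 mm — R
Ciprofloxacin: 21 mm is ≥ 16 mm → Susceptible
Rifampin 23 mm: ≥ 23 mm — Susceptible
Moxifloxacin 6 mm: ≤ 8 mm → resistant
Oxacillin: 9 mm is in 9–13 mm → Intermediate

fosfomycin, ciprofloxacin, rifampin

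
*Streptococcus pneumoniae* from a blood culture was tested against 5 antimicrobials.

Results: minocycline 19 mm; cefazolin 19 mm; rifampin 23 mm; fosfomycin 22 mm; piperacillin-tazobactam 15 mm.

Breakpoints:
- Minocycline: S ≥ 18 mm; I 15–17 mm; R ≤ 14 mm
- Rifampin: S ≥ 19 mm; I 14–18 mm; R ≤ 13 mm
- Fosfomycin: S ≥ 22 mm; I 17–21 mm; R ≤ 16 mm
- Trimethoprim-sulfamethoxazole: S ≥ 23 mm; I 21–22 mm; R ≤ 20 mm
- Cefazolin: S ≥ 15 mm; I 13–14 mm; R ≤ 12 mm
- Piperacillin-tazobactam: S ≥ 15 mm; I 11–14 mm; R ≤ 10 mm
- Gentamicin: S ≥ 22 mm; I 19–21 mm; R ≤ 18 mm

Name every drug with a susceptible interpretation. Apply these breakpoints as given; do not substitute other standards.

minocycline, cefazolin, rifampin, fosfomycin, piperacillin-tazobactam

Minocycline 19 mm: ≥ 18 mm ⇒ Susceptible
Cefazolin (19 mm) ≥ 15 mm ⇒ Susceptible
Rifampin (23 mm) ≥ 19 mm ⇒ Susceptible
Fosfomycin: 22 mm is ≥ 22 mm ⇒ Susceptible
Piperacillin-tazobactam 15 mm: ≥ 15 mm ⇒ Susceptible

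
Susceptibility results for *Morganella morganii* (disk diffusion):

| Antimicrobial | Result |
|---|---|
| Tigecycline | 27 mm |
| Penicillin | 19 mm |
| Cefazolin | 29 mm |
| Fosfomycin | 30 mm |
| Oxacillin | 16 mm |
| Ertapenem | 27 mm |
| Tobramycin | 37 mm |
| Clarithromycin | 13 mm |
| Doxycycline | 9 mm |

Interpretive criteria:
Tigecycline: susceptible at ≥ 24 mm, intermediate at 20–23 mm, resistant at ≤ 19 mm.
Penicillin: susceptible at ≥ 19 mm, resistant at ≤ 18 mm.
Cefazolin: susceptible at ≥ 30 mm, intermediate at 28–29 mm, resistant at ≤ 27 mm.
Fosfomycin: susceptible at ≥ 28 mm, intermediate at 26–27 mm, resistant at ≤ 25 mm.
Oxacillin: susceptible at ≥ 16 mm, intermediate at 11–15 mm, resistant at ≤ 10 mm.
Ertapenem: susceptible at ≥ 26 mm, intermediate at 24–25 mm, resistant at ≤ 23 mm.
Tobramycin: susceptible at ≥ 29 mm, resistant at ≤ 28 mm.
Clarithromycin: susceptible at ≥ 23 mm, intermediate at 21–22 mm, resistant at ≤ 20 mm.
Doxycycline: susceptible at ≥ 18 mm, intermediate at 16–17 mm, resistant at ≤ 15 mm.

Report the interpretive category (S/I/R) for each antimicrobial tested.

S, S, I, S, S, S, S, R, R

Tigecycline 27 mm: ≥ 24 mm → susceptible
Penicillin (19 mm) ≥ 19 mm → susceptible
Cefazolin (29 mm) in 28–29 mm — I
Fosfomycin 30 mm: ≥ 28 mm → susceptible
Oxacillin: 16 mm is ≥ 16 mm ⇒ susceptible
Ertapenem 27 mm: ≥ 26 mm → S
Tobramycin: 37 mm is ≥ 29 mm → susceptible
Clarithromycin: 13 mm is ≤ 20 mm → R
Doxycycline (9 mm) ≤ 15 mm — R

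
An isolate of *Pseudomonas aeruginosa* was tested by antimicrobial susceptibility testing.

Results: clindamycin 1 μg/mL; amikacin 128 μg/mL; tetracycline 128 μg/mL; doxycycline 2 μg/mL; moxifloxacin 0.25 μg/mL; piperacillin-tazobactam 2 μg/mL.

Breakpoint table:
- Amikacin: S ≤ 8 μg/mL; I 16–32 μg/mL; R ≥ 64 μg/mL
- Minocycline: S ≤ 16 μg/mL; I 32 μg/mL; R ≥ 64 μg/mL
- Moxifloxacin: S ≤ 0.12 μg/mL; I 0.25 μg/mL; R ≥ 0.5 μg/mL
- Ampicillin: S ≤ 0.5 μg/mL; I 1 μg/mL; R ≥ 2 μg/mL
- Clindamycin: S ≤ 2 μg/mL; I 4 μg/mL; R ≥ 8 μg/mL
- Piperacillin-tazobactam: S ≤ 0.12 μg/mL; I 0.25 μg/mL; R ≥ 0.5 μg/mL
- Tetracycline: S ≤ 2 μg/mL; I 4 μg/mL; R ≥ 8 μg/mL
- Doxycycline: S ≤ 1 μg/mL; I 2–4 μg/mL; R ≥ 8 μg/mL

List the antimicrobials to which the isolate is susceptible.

Clindamycin: 1 μg/mL is ≤ 2 μg/mL → S
Amikacin: 128 μg/mL is ≥ 64 μg/mL — resistant
Tetracycline: 128 μg/mL is ≥ 8 μg/mL ⇒ Resistant
Doxycycline: 2 μg/mL is in 2–4 μg/mL — intermediate
Moxifloxacin 0.25 μg/mL: = 0.25 μg/mL — Intermediate
Piperacillin-tazobactam (2 μg/mL) ≥ 0.5 μg/mL → R

clindamycin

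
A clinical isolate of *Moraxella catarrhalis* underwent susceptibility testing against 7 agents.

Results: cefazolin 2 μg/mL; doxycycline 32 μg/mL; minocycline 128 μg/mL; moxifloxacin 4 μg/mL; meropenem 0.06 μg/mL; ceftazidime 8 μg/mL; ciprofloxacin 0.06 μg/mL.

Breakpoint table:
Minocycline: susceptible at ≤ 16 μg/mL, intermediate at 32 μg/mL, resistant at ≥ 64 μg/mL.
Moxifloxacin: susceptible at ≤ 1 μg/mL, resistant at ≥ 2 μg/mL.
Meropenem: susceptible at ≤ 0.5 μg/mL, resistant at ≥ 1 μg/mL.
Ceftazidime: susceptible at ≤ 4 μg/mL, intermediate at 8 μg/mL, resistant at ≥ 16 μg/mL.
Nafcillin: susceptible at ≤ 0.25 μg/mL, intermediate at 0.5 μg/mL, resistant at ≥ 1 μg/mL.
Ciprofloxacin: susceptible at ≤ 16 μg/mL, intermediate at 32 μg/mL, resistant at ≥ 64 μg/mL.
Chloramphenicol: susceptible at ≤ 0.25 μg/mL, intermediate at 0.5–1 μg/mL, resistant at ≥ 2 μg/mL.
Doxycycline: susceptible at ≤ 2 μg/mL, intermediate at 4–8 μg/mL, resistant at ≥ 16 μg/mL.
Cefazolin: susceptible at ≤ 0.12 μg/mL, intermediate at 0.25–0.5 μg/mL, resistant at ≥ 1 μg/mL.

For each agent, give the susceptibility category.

Cefazolin 2 μg/mL: ≥ 1 μg/mL ⇒ resistant
Doxycycline 32 μg/mL: ≥ 16 μg/mL → R
Minocycline 128 μg/mL: ≥ 64 μg/mL ⇒ Resistant
Moxifloxacin 4 μg/mL: ≥ 2 μg/mL — Resistant
Meropenem 0.06 μg/mL: ≤ 0.5 μg/mL — Susceptible
Ceftazidime: 8 μg/mL is = 8 μg/mL ⇒ Intermediate
Ciprofloxacin (0.06 μg/mL) ≤ 16 μg/mL — S

R, R, R, R, S, I, S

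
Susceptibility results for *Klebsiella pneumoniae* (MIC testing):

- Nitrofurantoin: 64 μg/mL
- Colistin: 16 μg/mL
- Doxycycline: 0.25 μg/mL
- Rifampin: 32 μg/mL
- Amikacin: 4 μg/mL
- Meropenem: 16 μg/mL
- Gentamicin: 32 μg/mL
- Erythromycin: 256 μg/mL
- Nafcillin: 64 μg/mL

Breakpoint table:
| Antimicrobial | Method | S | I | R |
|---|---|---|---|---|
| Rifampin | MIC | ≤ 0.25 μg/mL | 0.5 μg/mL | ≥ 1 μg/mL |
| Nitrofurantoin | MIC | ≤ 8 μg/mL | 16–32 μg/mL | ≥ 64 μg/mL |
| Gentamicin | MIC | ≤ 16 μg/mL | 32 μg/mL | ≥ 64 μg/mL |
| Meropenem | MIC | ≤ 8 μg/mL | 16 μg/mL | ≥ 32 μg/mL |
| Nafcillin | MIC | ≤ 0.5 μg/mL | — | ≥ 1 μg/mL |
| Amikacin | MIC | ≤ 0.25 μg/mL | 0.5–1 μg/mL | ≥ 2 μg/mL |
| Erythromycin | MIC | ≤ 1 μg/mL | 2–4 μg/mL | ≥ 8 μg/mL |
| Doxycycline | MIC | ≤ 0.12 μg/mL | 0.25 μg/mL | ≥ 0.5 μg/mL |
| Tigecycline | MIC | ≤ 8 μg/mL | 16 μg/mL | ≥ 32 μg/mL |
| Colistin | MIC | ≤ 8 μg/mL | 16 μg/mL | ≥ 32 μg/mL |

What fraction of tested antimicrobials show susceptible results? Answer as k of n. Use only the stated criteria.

0 of 9

Nitrofurantoin (64 μg/mL) ≥ 64 μg/mL ⇒ Resistant
Colistin: 16 μg/mL is = 16 μg/mL ⇒ I
Doxycycline 0.25 μg/mL: = 0.25 μg/mL → I
Rifampin (32 μg/mL) ≥ 1 μg/mL — R
Amikacin 4 μg/mL: ≥ 2 μg/mL → R
Meropenem (16 μg/mL) = 16 μg/mL ⇒ intermediate
Gentamicin (32 μg/mL) = 32 μg/mL ⇒ I
Erythromycin (256 μg/mL) ≥ 8 μg/mL ⇒ resistant
Nafcillin: 64 μg/mL is ≥ 1 μg/mL ⇒ Resistant
Susceptible: 0/9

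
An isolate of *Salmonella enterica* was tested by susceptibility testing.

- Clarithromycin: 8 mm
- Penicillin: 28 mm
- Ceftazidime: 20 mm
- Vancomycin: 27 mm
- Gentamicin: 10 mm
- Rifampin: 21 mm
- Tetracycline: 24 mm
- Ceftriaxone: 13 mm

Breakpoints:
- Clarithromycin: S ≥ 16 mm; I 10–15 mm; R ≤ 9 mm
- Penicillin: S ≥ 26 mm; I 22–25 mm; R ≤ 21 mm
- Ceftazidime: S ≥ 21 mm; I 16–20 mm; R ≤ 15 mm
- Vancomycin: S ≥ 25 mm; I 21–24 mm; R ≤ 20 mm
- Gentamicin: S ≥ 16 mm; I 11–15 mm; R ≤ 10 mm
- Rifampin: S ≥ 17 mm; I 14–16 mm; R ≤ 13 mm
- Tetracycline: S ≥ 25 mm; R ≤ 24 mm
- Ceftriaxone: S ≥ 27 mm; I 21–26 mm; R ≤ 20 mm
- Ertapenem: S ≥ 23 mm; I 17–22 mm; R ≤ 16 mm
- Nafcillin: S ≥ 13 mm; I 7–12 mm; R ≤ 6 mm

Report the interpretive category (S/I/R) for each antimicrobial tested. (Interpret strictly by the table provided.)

R, S, I, S, R, S, R, R

Clarithromycin: 8 mm is ≤ 9 mm — Resistant
Penicillin 28 mm: ≥ 26 mm — susceptible
Ceftazidime: 20 mm is in 16–20 mm → intermediate
Vancomycin: 27 mm is ≥ 25 mm → S
Gentamicin (10 mm) ≤ 10 mm → resistant
Rifampin 21 mm: ≥ 17 mm — susceptible
Tetracycline: 24 mm is ≤ 24 mm — resistant
Ceftriaxone (13 mm) ≤ 20 mm — R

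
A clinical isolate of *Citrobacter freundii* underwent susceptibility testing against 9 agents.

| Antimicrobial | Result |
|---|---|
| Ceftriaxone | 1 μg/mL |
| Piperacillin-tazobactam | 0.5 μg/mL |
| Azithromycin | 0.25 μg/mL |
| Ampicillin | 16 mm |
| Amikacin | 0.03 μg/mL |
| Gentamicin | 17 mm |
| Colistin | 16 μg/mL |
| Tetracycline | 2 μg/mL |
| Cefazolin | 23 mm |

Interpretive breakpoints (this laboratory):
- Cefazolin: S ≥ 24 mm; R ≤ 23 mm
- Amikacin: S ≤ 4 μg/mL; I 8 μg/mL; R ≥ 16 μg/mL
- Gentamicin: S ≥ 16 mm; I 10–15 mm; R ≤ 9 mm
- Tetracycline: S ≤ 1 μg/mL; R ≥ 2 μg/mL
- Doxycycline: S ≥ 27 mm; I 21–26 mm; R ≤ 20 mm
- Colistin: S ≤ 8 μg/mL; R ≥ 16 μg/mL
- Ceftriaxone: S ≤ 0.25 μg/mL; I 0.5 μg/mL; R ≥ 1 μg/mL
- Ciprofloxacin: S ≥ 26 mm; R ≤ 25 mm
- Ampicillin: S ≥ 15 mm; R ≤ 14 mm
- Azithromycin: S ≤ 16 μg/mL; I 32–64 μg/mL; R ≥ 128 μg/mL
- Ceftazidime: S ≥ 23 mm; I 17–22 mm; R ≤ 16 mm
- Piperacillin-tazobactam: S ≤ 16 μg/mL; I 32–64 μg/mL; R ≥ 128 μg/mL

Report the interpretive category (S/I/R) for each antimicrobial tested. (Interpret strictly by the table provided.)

R, S, S, S, S, S, R, R, R

Ceftriaxone: 1 μg/mL is ≥ 1 μg/mL → Resistant
Piperacillin-tazobactam (0.5 μg/mL) ≤ 16 μg/mL — S
Azithromycin (0.25 μg/mL) ≤ 16 μg/mL → S
Ampicillin: 16 mm is ≥ 15 mm → S
Amikacin (0.03 μg/mL) ≤ 4 μg/mL — susceptible
Gentamicin: 17 mm is ≥ 16 mm ⇒ S
Colistin (16 μg/mL) ≥ 16 μg/mL — Resistant
Tetracycline (2 μg/mL) ≥ 2 μg/mL — resistant
Cefazolin (23 mm) ≤ 23 mm ⇒ resistant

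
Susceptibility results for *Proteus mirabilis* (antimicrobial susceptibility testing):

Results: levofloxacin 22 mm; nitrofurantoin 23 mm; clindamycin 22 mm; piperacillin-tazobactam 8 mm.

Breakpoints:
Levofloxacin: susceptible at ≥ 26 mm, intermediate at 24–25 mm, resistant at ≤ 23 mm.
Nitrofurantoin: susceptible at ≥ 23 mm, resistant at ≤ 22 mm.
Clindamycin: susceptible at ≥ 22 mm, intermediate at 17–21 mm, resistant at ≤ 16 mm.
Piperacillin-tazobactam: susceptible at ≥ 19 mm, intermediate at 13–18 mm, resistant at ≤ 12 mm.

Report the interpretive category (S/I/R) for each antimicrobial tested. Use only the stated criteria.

Levofloxacin: 22 mm is ≤ 23 mm → Resistant
Nitrofurantoin (23 mm) ≥ 23 mm — Susceptible
Clindamycin (22 mm) ≥ 22 mm — Susceptible
Piperacillin-tazobactam: 8 mm is ≤ 12 mm — resistant

R, S, S, R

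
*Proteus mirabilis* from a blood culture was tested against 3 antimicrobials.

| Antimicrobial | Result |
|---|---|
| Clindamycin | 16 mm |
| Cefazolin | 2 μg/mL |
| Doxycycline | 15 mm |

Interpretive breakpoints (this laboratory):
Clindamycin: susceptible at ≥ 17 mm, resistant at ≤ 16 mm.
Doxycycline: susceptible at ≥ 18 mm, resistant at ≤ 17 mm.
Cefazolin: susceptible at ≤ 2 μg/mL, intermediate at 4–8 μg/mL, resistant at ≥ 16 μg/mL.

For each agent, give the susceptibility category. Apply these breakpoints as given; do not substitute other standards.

R, S, R

Clindamycin: 16 mm is ≤ 16 mm → R
Cefazolin 2 μg/mL: ≤ 2 μg/mL → S
Doxycycline (15 mm) ≤ 17 mm → resistant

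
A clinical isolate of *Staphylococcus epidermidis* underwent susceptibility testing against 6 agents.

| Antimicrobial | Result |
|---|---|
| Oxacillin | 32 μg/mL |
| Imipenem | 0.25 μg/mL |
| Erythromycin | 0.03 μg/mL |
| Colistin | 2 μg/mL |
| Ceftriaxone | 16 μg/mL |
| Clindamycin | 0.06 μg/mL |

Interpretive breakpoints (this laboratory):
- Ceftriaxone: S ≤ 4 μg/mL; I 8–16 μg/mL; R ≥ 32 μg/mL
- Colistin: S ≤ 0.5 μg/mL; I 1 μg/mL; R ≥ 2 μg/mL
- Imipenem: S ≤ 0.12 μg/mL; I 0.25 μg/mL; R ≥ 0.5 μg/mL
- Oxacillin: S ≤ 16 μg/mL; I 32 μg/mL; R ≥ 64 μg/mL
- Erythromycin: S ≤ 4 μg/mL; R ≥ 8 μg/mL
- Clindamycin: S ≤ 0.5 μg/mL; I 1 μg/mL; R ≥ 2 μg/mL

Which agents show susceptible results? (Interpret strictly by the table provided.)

erythromycin, clindamycin

Oxacillin (32 μg/mL) = 32 μg/mL ⇒ intermediate
Imipenem (0.25 μg/mL) = 0.25 μg/mL ⇒ I
Erythromycin: 0.03 μg/mL is ≤ 4 μg/mL ⇒ susceptible
Colistin: 2 μg/mL is ≥ 2 μg/mL → R
Ceftriaxone: 16 μg/mL is in 8–16 μg/mL — I
Clindamycin (0.06 μg/mL) ≤ 0.5 μg/mL — susceptible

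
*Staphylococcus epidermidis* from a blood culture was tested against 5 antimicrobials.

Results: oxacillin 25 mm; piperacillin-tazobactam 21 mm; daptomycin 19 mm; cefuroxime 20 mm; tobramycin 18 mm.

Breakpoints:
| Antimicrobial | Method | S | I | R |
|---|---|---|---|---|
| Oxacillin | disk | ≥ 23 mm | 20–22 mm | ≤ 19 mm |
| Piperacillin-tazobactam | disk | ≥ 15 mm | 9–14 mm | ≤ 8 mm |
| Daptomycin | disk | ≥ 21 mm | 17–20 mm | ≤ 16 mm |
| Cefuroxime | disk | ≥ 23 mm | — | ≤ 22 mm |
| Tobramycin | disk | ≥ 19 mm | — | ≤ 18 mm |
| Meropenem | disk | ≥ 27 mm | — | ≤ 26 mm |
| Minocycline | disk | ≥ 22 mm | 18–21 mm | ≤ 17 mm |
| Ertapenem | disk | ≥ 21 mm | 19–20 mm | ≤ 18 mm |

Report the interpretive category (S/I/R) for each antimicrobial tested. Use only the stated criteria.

Oxacillin (25 mm) ≥ 23 mm → S
Piperacillin-tazobactam: 21 mm is ≥ 15 mm ⇒ S
Daptomycin (19 mm) in 17–20 mm ⇒ I
Cefuroxime 20 mm: ≤ 22 mm ⇒ R
Tobramycin (18 mm) ≤ 18 mm ⇒ Resistant

S, S, I, R, R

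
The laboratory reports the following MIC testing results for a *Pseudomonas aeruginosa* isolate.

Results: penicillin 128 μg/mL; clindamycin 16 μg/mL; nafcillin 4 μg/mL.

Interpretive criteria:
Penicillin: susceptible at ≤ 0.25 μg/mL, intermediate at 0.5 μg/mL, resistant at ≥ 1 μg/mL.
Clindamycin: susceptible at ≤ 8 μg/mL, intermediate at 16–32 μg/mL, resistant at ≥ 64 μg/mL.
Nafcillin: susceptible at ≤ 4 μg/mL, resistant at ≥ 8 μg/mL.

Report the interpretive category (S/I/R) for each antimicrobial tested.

R, I, S

Penicillin (128 μg/mL) ≥ 1 μg/mL → R
Clindamycin (16 μg/mL) in 16–32 μg/mL → Intermediate
Nafcillin 4 μg/mL: ≤ 4 μg/mL ⇒ susceptible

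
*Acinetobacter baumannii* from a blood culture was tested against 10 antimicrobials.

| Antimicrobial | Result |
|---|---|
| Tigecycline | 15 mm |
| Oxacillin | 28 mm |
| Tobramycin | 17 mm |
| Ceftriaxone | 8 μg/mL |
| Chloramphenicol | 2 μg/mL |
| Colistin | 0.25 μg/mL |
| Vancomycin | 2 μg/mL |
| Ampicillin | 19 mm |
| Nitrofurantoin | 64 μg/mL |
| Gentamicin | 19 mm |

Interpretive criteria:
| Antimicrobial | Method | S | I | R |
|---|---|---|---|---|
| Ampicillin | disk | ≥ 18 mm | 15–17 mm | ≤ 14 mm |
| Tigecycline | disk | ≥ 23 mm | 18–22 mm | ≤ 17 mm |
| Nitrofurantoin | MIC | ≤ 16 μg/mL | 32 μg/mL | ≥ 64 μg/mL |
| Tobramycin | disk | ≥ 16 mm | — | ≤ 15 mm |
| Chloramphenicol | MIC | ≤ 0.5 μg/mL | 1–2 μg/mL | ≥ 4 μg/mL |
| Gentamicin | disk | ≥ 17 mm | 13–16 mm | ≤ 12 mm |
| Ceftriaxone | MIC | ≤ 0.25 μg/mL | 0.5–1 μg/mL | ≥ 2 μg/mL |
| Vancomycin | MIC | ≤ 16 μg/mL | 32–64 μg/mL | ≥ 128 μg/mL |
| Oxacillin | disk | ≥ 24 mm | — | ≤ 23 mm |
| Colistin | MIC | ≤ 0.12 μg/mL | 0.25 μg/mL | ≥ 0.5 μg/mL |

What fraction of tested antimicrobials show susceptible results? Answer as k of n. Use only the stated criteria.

5 of 10

Tigecycline (15 mm) ≤ 17 mm ⇒ R
Oxacillin: 28 mm is ≥ 24 mm → Susceptible
Tobramycin 17 mm: ≥ 16 mm — Susceptible
Ceftriaxone (8 μg/mL) ≥ 2 μg/mL → Resistant
Chloramphenicol 2 μg/mL: in 1–2 μg/mL — Intermediate
Colistin (0.25 μg/mL) = 0.25 μg/mL — Intermediate
Vancomycin (2 μg/mL) ≤ 16 μg/mL ⇒ S
Ampicillin 19 mm: ≥ 18 mm → S
Nitrofurantoin (64 μg/mL) ≥ 64 μg/mL ⇒ resistant
Gentamicin: 19 mm is ≥ 17 mm ⇒ S
Susceptible: 5/10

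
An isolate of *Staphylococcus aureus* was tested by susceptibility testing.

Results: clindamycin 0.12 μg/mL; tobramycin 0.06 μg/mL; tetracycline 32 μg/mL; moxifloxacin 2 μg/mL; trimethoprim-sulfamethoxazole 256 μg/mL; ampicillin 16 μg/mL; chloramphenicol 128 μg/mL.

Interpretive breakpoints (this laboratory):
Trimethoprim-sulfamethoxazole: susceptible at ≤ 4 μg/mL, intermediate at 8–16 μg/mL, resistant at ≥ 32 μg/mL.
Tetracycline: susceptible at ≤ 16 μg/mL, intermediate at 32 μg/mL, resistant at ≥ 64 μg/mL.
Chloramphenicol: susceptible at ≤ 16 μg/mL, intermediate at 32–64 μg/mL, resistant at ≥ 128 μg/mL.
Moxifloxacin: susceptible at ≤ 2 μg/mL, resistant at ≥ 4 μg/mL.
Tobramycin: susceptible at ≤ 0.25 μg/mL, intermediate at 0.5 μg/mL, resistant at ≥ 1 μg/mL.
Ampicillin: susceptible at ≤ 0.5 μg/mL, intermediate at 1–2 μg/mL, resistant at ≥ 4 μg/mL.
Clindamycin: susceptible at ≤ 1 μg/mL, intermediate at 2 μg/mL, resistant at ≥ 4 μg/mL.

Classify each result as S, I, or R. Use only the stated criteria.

Clindamycin (0.12 μg/mL) ≤ 1 μg/mL → Susceptible
Tobramycin (0.06 μg/mL) ≤ 0.25 μg/mL ⇒ S
Tetracycline 32 μg/mL: = 32 μg/mL ⇒ Intermediate
Moxifloxacin (2 μg/mL) ≤ 2 μg/mL → susceptible
Trimethoprim-sulfamethoxazole (256 μg/mL) ≥ 32 μg/mL — R
Ampicillin 16 μg/mL: ≥ 4 μg/mL → resistant
Chloramphenicol 128 μg/mL: ≥ 128 μg/mL → R

S, S, I, S, R, R, R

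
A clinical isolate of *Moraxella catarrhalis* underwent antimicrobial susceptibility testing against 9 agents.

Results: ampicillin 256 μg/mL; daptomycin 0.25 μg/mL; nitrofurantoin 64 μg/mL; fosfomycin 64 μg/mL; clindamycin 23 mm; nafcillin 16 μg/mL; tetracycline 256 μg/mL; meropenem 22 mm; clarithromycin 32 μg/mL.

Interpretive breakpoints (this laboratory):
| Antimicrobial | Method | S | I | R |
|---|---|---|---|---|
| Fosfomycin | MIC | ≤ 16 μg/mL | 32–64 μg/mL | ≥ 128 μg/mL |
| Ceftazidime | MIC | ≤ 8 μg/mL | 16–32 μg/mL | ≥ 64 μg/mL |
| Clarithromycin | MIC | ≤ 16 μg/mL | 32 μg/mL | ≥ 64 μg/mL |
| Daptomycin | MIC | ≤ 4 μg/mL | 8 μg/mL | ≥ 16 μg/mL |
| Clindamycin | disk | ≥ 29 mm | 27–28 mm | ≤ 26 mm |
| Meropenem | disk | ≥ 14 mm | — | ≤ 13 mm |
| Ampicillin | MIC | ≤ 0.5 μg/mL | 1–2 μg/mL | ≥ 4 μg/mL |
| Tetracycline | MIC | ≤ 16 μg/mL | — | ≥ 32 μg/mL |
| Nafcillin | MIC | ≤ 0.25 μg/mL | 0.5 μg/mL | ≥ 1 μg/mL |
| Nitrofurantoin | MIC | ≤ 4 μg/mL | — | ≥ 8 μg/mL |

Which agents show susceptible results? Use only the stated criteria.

Ampicillin (256 μg/mL) ≥ 4 μg/mL → resistant
Daptomycin: 0.25 μg/mL is ≤ 4 μg/mL ⇒ Susceptible
Nitrofurantoin: 64 μg/mL is ≥ 8 μg/mL → R
Fosfomycin: 64 μg/mL is in 32–64 μg/mL → Intermediate
Clindamycin 23 mm: ≤ 26 mm — Resistant
Nafcillin 16 μg/mL: ≥ 1 μg/mL → Resistant
Tetracycline 256 μg/mL: ≥ 32 μg/mL → resistant
Meropenem (22 mm) ≥ 14 mm ⇒ susceptible
Clarithromycin (32 μg/mL) = 32 μg/mL → Intermediate

daptomycin, meropenem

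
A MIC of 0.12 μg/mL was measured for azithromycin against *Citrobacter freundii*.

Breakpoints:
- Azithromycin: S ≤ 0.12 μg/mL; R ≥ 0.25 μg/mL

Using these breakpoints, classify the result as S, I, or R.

Azithromycin (0.12 μg/mL) ≤ 0.12 μg/mL — Susceptible

Susceptible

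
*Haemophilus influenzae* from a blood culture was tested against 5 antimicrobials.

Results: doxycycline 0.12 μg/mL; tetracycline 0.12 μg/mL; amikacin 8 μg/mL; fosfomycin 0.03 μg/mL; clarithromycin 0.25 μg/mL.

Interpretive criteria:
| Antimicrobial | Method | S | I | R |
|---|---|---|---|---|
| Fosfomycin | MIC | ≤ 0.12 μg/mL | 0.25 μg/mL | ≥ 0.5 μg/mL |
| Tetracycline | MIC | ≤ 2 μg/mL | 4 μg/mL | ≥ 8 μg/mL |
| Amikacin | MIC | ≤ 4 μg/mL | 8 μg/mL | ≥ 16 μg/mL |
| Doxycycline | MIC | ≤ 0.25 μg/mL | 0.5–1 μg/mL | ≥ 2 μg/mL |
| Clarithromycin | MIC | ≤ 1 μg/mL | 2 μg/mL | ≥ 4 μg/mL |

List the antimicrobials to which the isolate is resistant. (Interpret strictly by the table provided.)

none

Doxycycline (0.12 μg/mL) ≤ 0.25 μg/mL ⇒ S
Tetracycline 0.12 μg/mL: ≤ 2 μg/mL ⇒ Susceptible
Amikacin: 8 μg/mL is = 8 μg/mL → intermediate
Fosfomycin 0.03 μg/mL: ≤ 0.12 μg/mL — Susceptible
Clarithromycin (0.25 μg/mL) ≤ 1 μg/mL — Susceptible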